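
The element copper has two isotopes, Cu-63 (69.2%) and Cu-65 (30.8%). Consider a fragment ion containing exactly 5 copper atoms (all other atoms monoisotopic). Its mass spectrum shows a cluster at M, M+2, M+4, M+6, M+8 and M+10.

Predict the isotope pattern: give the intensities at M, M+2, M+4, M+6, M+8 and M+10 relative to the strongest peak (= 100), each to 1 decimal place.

44.9 : 100.0 : 89.0 : 39.6 : 8.8 : 0.8

Each Cu atom is independently Cu-63 (p = 0.692) or Cu-65 (q = 0.308); the cluster is the binomial expansion (p + q)^5.
P(M) = 0.692^5 = 0.158683
P(M+2) = 5 × 0.692^4 × 0.308^1 = 0.353139
P(M+4) = 10 × 0.692^3 × 0.308^2 = 0.314355
P(M+6) = 10 × 0.692^2 × 0.308^3 = 0.139915
P(M+8) = 5 × 0.692^1 × 0.308^4 = 0.031137
P(M+10) = 0.308^5 = 0.002772
The M+2 peak is largest (0.353139); scaling to 100 gives 44.9 : 100.0 : 89.0 : 39.6 : 8.8 : 0.8.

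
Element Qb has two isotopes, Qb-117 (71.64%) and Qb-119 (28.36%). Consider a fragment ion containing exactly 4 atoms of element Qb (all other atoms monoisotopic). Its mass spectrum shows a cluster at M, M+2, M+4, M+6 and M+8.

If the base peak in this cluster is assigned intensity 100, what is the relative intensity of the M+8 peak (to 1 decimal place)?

(0.7164 + 0.2836)^4 gives M 0.2634, M+2 0.4171, M+4 0.2477, M+6 0.0654, M+8 0.0065; the largest is M+2.
P(M+2) = C(4,1) × 0.7164^3 × 0.2836^1 = 4 × 0.36767723 × 0.2836 = 0.417093 (base)
P(M+8) = C(4,4) × 0.7164^0 × 0.2836^4 = 1 × 1.0000 × 0.00646882 = 0.006469
Relative intensity = 0.006469 / 0.417093 × 100 = 1.6

1.6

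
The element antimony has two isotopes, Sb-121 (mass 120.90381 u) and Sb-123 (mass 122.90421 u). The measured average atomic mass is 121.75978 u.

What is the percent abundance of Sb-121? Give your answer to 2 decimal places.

Writing the weighted mean with unknown fraction x of Sb-121:
120.90381·x + 122.90421·(1 − x) = 121.75978
(120.90381 − 122.90421)·x = 121.75978 − 122.90421
x = -1.14443 / -2.00040 = 0.57210 → 57.21% Sb-121, 42.79% Sb-123.

57.21%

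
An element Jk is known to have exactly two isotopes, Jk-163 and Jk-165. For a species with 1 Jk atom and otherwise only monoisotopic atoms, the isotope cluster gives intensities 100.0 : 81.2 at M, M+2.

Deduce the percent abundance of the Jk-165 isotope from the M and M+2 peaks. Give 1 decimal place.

44.8%

Let p = fractional abundance of Jk-163. I(M+2)/I(M) = [C(1,1)·p^0·(1−p)] / p^1 = 1·(1−p)/p = 81.2/100.0 = 0.8120
(1−p)/p = 0.8120/1 = 0.8120  ⇒  p = 1/(1 + 0.8120) = 0.5519
Jk-163: 55.2%, Jk-165: 44.8%.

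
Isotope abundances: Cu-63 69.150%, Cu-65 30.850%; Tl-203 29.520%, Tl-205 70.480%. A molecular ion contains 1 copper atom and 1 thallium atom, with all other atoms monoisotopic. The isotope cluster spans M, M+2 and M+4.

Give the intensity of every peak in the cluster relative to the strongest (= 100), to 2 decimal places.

Copper pattern (n=1): 0.6915 : 0.3085
Thallium pattern (n=1): 0.2952 : 0.7048
Convolve the two distributions (both contribute in 2-u steps):
  M: 0.6915×0.2952 = 0.204131
  M+2: 0.6915×0.7048 + 0.3085×0.2952 = 0.578438
  M+4: 0.3085×0.7048 = 0.217431
Scale to base peak (0.578438) = 100: 35.29 : 100.00 : 37.59

35.29 : 100.00 : 37.59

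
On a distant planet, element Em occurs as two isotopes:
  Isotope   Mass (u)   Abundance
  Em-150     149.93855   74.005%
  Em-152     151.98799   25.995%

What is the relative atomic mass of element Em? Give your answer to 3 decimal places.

Ar = Σ fᵢ·mᵢ = 0.74005 × 149.93855 + 0.25995 × 151.98799
= 110.962024 + 39.509278 = 150.471302 u

150.471 u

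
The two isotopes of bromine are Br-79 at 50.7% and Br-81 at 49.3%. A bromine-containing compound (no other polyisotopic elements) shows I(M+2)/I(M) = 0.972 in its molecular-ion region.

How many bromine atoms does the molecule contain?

1

For n independent Br atoms, I(M+2)/I(M) = n · (abundance Br-81) / (abundance Br-79) = n · 0.493/0.507.
n = 0.972 × 0.507/0.493 = 1.00 ≈ 1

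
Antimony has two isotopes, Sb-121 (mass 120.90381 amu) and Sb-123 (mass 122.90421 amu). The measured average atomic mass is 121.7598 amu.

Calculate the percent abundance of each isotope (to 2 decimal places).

Sb-121: 57.21%, Sb-123: 42.79%

Writing the weighted mean with unknown fraction x of Sb-121:
120.90381·x + 122.90421·(1 − x) = 121.7598
(120.90381 − 122.90421)·x = 121.7598 − 122.90421
x = -1.14441 / -2.00040 = 0.57209 → 57.21% Sb-121, 42.79% Sb-123.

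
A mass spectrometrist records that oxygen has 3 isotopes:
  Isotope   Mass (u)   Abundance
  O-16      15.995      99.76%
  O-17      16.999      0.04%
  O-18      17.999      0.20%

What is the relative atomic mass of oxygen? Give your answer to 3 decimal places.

The abundance-weighted mean is 0.9976 × 15.995 + 0.0004 × 16.999 + 0.0020 × 17.999
= 15.9566 + 0.0068 + 0.0360 = 15.9994 u

15.999 u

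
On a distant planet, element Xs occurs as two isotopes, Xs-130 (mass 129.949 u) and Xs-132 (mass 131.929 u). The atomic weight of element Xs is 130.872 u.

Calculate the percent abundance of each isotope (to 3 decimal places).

Xs-130: 53.384%, Xs-132: 46.616%

Let x be the fractional abundance of Xs-130; then Xs-132 has abundance 1 − x.
129.949·x + 131.929·(1 − x) = 130.872
(129.949 − 131.929)·x = 130.872 − 131.929
x = -1.057 / -1.980 = 0.53384 → 53.384% Xs-130, 46.616% Xs-132.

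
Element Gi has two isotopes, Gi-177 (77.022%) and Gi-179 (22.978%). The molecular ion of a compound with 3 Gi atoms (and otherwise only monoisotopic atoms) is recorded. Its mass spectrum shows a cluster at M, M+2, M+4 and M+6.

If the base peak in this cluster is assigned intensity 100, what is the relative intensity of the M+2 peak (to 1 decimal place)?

89.5

Binomial terms of (0.77022 + 0.22978)^3: M 0.4569, M+2 0.4089, M+4 0.1220, M+6 0.0121 → M is the base peak.
P(M) = C(3,0) × 0.77022^3 × 0.22978^0 = 1 × 0.45692443 × 1.0000 = 0.456924 (base)
P(M+2) = C(3,1) × 0.77022^2 × 0.22978^1 = 3 × 0.59323885 × 0.22978 = 0.408943
Relative intensity = 0.408943 / 0.456924 × 100 = 89.5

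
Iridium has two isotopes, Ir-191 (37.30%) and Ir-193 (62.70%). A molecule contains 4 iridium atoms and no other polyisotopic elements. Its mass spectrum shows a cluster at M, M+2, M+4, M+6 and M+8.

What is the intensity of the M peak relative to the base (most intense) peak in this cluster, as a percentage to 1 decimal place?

5.3%

Binomial terms of (0.3730 + 0.6270)^4: M 0.0194, M+2 0.1302, M+4 0.3282, M+6 0.3678, M+8 0.1546 → M+6 is the base peak.
P(M+6) = C(4,3) × 0.3730^1 × 0.6270^3 = 4 × 0.3730 × 0.24649188 = 0.367766 (base)
P(M) = C(4,0) × 0.3730^4 × 0.6270^0 = 1 × 0.01935688 × 1.0000 = 0.019357
Relative intensity = 0.019357 / 0.367766 × 100 = 5.3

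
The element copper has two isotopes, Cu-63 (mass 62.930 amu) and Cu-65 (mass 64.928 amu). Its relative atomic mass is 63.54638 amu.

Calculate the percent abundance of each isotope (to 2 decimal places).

With x = fraction of Cu-63 (so Cu-65 is 1 − x):
62.930·x + 64.928·(1 − x) = 63.54638
(62.930 − 64.928)·x = 63.54638 − 64.928
x = -1.38162 / -1.998 = 0.69150 → 69.15% Cu-63, 30.85% Cu-65.

Cu-63: 69.15%, Cu-65: 30.85%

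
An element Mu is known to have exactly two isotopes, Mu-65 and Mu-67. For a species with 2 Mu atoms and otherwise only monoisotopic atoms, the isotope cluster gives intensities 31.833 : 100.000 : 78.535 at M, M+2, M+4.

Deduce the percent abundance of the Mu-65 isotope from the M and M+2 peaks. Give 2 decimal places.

38.90%

Write p for the Mu-65 fraction. I(M+2)/I(M) = [C(2,1)·p^1·(1−p)] / p^2 = 2·(1−p)/p = 100.000/31.833 = 3.1414
(1−p)/p = 3.1414/2 = 1.5707  ⇒  p = 1/(1 + 1.5707) = 0.3890
Mu-65: 38.90%, Mu-67: 61.10%.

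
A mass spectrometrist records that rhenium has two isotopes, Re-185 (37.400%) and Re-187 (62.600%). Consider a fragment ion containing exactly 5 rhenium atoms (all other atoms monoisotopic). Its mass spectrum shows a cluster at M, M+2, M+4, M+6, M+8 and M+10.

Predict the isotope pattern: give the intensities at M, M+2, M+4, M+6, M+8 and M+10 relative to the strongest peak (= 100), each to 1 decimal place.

Each Re atom is independently Re-185 (p = 0.37400) or Re-187 (q = 0.62600); the cluster is the binomial expansion (p + q)^5.
P(M) = 0.37400^5 = 0.007317
P(M+2) = 5 × 0.37400^4 × 0.62600^1 = 0.061239
P(M+4) = 10 × 0.37400^3 × 0.62600^2 = 0.205005
P(M+6) = 10 × 0.37400^2 × 0.62600^3 = 0.343136
P(M+8) = 5 × 0.37400^1 × 0.62600^4 = 0.287170
P(M+10) = 0.62600^5 = 0.096133
The M+6 peak is largest (0.343136); scaling to 100 gives 2.1 : 17.8 : 59.7 : 100.0 : 83.7 : 28.0.

2.1 : 17.8 : 59.7 : 100.0 : 83.7 : 28.0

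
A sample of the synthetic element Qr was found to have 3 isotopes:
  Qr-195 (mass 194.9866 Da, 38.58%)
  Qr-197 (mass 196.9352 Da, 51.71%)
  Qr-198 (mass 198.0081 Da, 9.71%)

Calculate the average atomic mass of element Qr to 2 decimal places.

196.29 Da

The abundance-weighted mean is 0.3858 × 194.9866 + 0.5171 × 196.9352 + 0.0971 × 198.0081
= 75.22583 + 101.83519 + 19.22659 = 196.28761 Da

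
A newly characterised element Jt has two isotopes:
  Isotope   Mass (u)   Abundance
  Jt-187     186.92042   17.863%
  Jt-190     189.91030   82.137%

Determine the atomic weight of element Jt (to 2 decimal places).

189.38 u

Weight each isotope mass by its fractional abundance: 0.17863 × 186.92042 + 0.82137 × 189.91030
= 33.389595 + 155.986623 = 189.376218 u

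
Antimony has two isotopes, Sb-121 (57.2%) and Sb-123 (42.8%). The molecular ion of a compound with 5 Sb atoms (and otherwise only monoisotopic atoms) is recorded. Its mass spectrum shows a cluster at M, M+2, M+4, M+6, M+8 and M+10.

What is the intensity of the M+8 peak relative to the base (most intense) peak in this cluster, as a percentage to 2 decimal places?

Binomial terms of (0.572 + 0.428)^5: M 0.0612, M+2 0.2291, M+4 0.3428, M+6 0.2565, M+8 0.0960, M+10 0.0144 → M+4 is the base peak.
P(M+4) = C(5,2) × 0.572^3 × 0.428^2 = 10 × 0.18714925 × 0.183184 = 0.342827 (base)
P(M+8) = C(5,4) × 0.572^1 × 0.428^4 = 5 × 0.5720 × 0.03355638 = 0.095971
Relative intensity = 0.095971 / 0.342827 × 100 = 27.99

27.99%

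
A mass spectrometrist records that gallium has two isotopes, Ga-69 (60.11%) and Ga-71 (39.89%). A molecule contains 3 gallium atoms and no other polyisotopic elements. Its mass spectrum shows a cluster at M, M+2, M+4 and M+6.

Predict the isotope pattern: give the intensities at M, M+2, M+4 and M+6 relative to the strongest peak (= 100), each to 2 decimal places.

50.23 : 100.00 : 66.36 : 14.68

Expanding (0.6011 + 0.3989)^3:
P(M) = 0.6011^3 = 0.217190
P(M+2) = 3 × 0.6011^2 × 0.3989^1 = 0.432393
P(M+4) = 3 × 0.6011^1 × 0.3989^2 = 0.286943
P(M+6) = 0.3989^3 = 0.063473
The M+2 peak is largest (0.432393); scaling to 100 gives 50.23 : 100.00 : 66.36 : 14.68.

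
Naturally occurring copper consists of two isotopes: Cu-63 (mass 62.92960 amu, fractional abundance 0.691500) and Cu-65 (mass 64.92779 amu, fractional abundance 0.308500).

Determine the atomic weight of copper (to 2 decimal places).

Average mass = Σ (abundance × isotope mass) = 0.691500 × 62.92960 + 0.308500 × 64.92779
= 43.515818 + 20.030223 = 63.546041 amu

63.55 amu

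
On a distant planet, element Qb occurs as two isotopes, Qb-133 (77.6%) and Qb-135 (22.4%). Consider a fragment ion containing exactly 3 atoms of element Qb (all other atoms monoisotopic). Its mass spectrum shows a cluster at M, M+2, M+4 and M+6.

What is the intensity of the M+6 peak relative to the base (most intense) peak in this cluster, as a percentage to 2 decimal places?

Term probabilities: M 0.4673, M+2 0.4047, M+4 0.1168, M+6 0.0112. Base peak = M.
P(M) = C(3,0) × 0.776^3 × 0.224^0 = 1 × 0.46728858 × 1.0000 = 0.467289 (base)
P(M+6) = C(3,3) × 0.776^0 × 0.224^3 = 1 × 1.0000 × 0.01123942 = 0.011239
Relative intensity = 0.011239 / 0.467289 × 100 = 2.41

2.41%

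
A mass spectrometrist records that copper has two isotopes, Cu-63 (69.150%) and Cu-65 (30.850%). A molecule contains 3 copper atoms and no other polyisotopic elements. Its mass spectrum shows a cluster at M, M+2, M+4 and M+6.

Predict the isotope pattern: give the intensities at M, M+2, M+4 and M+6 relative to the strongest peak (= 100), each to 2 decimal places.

Each Cu atom is independently Cu-63 (p = 0.69150) or Cu-65 (q = 0.30850); the cluster is the binomial expansion (p + q)^3.
P(M) = 0.69150^3 = 0.330656
P(M+2) = 3 × 0.69150^2 × 0.30850^1 = 0.442548
P(M+4) = 3 × 0.69150^1 × 0.30850^2 = 0.197435
P(M+6) = 0.30850^3 = 0.029361
The M+2 peak is largest (0.442548); scaling to 100 gives 74.72 : 100.00 : 44.61 : 6.63.

74.72 : 100.00 : 44.61 : 6.63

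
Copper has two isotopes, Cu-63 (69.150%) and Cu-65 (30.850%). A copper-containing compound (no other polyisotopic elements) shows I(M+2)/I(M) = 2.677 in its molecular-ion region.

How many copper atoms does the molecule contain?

With n Cu atoms, P(M+2)/P(M) = C(n,1)·p^(n−1)q / p^n = n·q/p = n · 0.30850/0.69150.
n = 2.677 × 0.69150/0.30850 = 6.00 ≈ 6

6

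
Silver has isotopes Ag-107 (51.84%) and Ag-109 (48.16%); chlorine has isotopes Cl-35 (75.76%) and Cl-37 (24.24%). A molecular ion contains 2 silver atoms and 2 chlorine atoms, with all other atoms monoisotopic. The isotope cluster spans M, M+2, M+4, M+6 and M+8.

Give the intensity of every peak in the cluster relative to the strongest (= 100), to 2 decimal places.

40.03 : 100.00 : 86.25 : 29.72 : 3.54

Silver pattern (n=2): 0.26873856 : 0.49932288 : 0.23193856
Chlorine pattern (n=2): 0.57395776 : 0.36728448 : 0.05875776
Convolve the two distributions (both contribute in 2-u steps):
  M: 0.26873856×0.57395776 = 0.154245
  M+2: 0.26873856×0.36728448 + 0.49932288×0.57395776 = 0.385294
  M+4: 0.26873856×0.05875776 + 0.49932288×0.36728448 + 0.23193856×0.57395776 = 0.332307
  M+6: 0.49932288×0.05875776 + 0.23193856×0.36728448 = 0.114527
  M+8: 0.23193856×0.05875776 = 0.013628
Scale to base peak (0.385294) = 100: 40.03 : 100.00 : 86.25 : 29.72 : 3.54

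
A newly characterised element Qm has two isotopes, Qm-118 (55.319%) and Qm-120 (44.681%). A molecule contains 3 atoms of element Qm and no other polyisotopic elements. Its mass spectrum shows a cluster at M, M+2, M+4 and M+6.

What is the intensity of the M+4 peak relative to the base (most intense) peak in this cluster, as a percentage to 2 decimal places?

80.77%

(0.55319 + 0.44681)^3 gives M 0.1693, M+2 0.4102, M+4 0.3313, M+6 0.0892; the largest is M+2.
P(M+2) = C(3,1) × 0.55319^2 × 0.44681^1 = 3 × 0.30601918 × 0.44681 = 0.410197 (base)
P(M+4) = C(3,2) × 0.55319^1 × 0.44681^2 = 3 × 0.55319 × 0.19963918 = 0.331315
Relative intensity = 0.331315 / 0.410197 × 100 = 80.77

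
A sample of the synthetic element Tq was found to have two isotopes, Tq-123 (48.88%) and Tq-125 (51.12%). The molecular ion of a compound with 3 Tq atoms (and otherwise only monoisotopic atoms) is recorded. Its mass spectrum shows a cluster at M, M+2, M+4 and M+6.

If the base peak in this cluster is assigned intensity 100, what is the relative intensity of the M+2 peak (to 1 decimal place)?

Term probabilities: M 0.1168, M+2 0.3664, M+4 0.3832, M+6 0.1336. Base peak = M+4.
P(M+4) = C(3,2) × 0.4888^1 × 0.5112^2 = 3 × 0.4888 × 0.26132544 = 0.383208 (base)
P(M+2) = C(3,1) × 0.4888^2 × 0.5112^1 = 3 × 0.23892544 × 0.5112 = 0.366416
Relative intensity = 0.366416 / 0.383208 × 100 = 95.6

95.6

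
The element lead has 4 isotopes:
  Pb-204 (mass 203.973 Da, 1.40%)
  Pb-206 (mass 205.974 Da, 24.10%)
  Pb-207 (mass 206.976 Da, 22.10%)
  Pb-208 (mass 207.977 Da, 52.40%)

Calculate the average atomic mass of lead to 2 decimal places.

207.22 Da

Ar = Σ fᵢ·mᵢ = 0.0140 × 203.973 + 0.2410 × 205.974 + 0.2210 × 206.976 + 0.5240 × 207.977
= 2.8556 + 49.6397 + 45.7417 + 108.9799 = 207.2169 Da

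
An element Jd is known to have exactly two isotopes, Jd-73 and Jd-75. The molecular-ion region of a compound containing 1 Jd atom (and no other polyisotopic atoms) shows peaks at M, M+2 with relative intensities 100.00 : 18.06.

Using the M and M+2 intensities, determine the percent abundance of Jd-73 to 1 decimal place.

Write p for the Jd-73 fraction. I(M+2)/I(M) = [C(1,1)·p^0·(1−p)] / p^1 = 1·(1−p)/p = 18.06/100.00 = 0.1806
(1−p)/p = 0.1806/1 = 0.1806  ⇒  p = 1/(1 + 0.1806) = 0.8470
Jd-73: 84.7%, Jd-75: 15.3%.

84.7%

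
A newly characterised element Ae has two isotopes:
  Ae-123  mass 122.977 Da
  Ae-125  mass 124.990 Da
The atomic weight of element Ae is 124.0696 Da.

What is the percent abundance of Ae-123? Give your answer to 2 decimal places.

45.72%

Writing the weighted mean with unknown fraction x of Ae-123:
122.977·x + 124.990·(1 − x) = 124.0696
(122.977 − 124.990)·x = 124.0696 − 124.990
x = -0.9204 / -2.013 = 0.45723 → 45.72% Ae-123, 54.28% Ae-125.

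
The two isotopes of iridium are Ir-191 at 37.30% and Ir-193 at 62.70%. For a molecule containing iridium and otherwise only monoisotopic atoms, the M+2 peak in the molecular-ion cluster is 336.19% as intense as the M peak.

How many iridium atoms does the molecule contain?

2

With n Ir atoms, P(M+2)/P(M) = C(n,1)·p^(n−1)q / p^n = n·q/p = n · 0.6270/0.3730.
n = 3.3619 × 0.3730/0.6270 = 2.00 ≈ 2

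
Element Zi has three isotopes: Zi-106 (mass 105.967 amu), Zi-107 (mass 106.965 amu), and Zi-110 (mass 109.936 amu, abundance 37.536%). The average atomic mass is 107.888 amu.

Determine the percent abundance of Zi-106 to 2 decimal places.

The remaining 62.464% is split between Zi-106 (fraction x) and Zi-107 (fraction 0.62464 − x).
Substituting: 105.967x + 106.965(0.62464 − x) = 66.62242304
(105.967 − 106.965)x = -0.19219456  ⇒  x = 0.19258, y = 0.43206
Zi-106: 19.26%, Zi-107: 43.21%.

19.26%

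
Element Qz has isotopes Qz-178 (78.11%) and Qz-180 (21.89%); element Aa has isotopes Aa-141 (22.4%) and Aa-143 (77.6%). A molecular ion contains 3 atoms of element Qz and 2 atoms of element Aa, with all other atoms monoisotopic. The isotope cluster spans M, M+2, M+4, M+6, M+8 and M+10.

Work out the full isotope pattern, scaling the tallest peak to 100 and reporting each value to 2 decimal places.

5.54 : 43.01 : 100.00 : 65.02 : 16.50 : 1.46

Element Qz pattern (n=3): 0.47656255 : 0.40066397 : 0.1122844 : 0.01048908
Element Aa pattern (n=2): 0.050176 : 0.347648 : 0.602176
Convolve the two distributions (both contribute in 2-u steps):
  M: 0.47656255×0.050176 = 0.023912
  M+2: 0.47656255×0.347648 + 0.40066397×0.050176 = 0.185780
  M+4: 0.47656255×0.602176 + 0.40066397×0.347648 + 0.1122844×0.050176 = 0.431899
  M+6: 0.40066397×0.602176 + 0.1122844×0.347648 + 0.01048908×0.050176 = 0.280832
  M+8: 0.1122844×0.602176 + 0.01048908×0.347648 = 0.071261
  M+10: 0.01048908×0.602176 = 0.006316
Scale to base peak (0.431899) = 100: 5.54 : 43.01 : 100.00 : 65.02 : 16.50 : 1.46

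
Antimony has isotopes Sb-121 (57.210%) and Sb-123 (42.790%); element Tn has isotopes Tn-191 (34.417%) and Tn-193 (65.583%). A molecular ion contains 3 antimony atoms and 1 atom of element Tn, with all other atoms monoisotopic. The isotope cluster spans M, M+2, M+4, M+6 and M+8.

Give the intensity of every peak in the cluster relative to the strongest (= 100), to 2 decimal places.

16.80 : 69.69 : 100.00 : 60.74 : 13.39

Antimony pattern (n=3): 0.18724742 : 0.42015297 : 0.3142518 : 0.07834781
Element Tn pattern (n=1): 0.34417 : 0.65583
Convolve the two distributions (both contribute in 2-u steps):
  M: 0.18724742×0.34417 = 0.064445
  M+2: 0.18724742×0.65583 + 0.42015297×0.34417 = 0.267407
  M+4: 0.42015297×0.65583 + 0.3142518×0.34417 = 0.383705
  M+6: 0.3142518×0.65583 + 0.07834781×0.34417 = 0.233061
  M+8: 0.07834781×0.65583 = 0.051383
Scale to base peak (0.383705) = 100: 16.80 : 69.69 : 100.00 : 60.74 : 13.39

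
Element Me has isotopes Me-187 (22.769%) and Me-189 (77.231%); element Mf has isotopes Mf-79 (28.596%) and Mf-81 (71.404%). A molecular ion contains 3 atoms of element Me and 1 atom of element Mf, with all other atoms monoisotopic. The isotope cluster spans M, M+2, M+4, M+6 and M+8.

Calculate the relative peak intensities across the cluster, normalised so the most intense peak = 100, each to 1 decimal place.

Element Me pattern (n=3): 0.01180407 : 0.12011599 : 0.4074258 : 0.46065414
Element Mf pattern (n=1): 0.28596 : 0.71404
Convolve the two distributions (both contribute in 2-u steps):
  M: 0.01180407×0.28596 = 0.003375
  M+2: 0.01180407×0.71404 + 0.12011599×0.28596 = 0.042777
  M+4: 0.12011599×0.71404 + 0.4074258×0.28596 = 0.202275
  M+6: 0.4074258×0.71404 + 0.46065414×0.28596 = 0.422647
  M+8: 0.46065414×0.71404 = 0.328925
Scale to base peak (0.422647) = 100: 0.8 : 10.1 : 47.9 : 100.0 : 77.8

0.8 : 10.1 : 47.9 : 100.0 : 77.8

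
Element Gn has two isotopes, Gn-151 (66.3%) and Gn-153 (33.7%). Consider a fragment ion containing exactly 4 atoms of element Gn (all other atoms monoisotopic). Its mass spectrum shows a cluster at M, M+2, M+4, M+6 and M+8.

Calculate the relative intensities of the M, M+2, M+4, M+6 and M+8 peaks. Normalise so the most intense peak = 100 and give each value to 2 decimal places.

49.18 : 100.00 : 76.24 : 25.84 : 3.28

Expanding (0.663 + 0.337)^4:
P(M) = 0.663^4 = 0.193221
P(M+2) = 4 × 0.663^3 × 0.337^1 = 0.392853
P(M+4) = 6 × 0.663^2 × 0.337^2 = 0.299528
P(M+6) = 4 × 0.663^1 × 0.337^3 = 0.101499
P(M+8) = 0.337^4 = 0.012898
The M+2 peak is largest (0.392853); scaling to 100 gives 49.18 : 100.00 : 76.24 : 25.84 : 3.28.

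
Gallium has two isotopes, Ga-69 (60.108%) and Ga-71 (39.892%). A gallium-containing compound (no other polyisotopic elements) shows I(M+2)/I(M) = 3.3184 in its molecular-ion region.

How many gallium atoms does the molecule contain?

5

The M+2/M ratio from n Ga atoms is n · q/p = n · 0.39892/0.60108.
n = 3.3184 × 0.60108/0.39892 = 5.00 ≈ 5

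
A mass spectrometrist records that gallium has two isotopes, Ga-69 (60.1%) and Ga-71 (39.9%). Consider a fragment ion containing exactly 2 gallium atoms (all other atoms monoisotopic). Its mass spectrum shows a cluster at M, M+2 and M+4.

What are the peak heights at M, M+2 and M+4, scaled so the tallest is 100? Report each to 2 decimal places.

75.31 : 100.00 : 33.19

Expanding (0.601 + 0.399)^2:
P(M) = 0.601^2 = 0.361201
P(M+2) = 2 × 0.601^1 × 0.399^1 = 0.479598
P(M+4) = 0.399^2 = 0.159201
The M+2 peak is largest (0.479598); scaling to 100 gives 75.31 : 100.00 : 33.19.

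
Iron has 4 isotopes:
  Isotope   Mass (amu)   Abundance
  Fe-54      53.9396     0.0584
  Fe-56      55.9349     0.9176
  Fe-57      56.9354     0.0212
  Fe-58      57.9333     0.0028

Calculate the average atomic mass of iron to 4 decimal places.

55.8452 amu

Ar = Σ fᵢ·mᵢ = 0.0584 × 53.9396 + 0.9176 × 55.9349 + 0.0212 × 56.9354 + 0.0028 × 57.9333
= 3.15007 + 51.32586 + 1.20703 + 0.16221 = 55.84517 amu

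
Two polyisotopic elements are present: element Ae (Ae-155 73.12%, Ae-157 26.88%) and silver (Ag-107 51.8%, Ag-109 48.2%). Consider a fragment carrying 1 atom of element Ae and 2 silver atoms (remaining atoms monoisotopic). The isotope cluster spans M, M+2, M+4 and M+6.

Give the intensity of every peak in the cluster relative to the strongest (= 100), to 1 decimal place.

44.9 : 100.0 : 69.5 : 14.3

Element Ae pattern (n=1): 0.7312 : 0.2688
Silver pattern (n=2): 0.268324 : 0.499352 : 0.232324
Convolve the two distributions (both contribute in 2-u steps):
  M: 0.7312×0.268324 = 0.196199
  M+2: 0.7312×0.499352 + 0.2688×0.268324 = 0.437252
  M+4: 0.7312×0.232324 + 0.2688×0.499352 = 0.304101
  M+6: 0.2688×0.232324 = 0.062449
Scale to base peak (0.437252) = 100: 44.9 : 100.0 : 69.5 : 14.3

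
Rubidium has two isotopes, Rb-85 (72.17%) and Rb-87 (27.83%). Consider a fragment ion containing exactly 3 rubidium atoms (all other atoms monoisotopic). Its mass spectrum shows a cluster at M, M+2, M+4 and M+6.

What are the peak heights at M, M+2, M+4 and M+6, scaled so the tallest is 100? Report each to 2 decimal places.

86.44 : 100.00 : 38.56 : 4.96

The 3 Rb atoms are independent, so intensities follow the terms of (0.7217 + 0.2783)^3.
P(M) = 0.7217^3 = 0.375898
P(M+2) = 3 × 0.7217^2 × 0.2783^1 = 0.434858
P(M+4) = 3 × 0.7217^1 × 0.2783^2 = 0.167689
P(M+6) = 0.2783^3 = 0.021555
The M+2 peak is largest (0.434858); scaling to 100 gives 86.44 : 100.00 : 38.56 : 4.96.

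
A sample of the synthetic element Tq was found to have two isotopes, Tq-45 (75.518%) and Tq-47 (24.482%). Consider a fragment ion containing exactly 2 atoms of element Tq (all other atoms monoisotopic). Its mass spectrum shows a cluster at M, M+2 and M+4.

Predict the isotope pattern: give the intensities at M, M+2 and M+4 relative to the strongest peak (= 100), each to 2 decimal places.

The 2 Tq atoms are independent, so intensities follow the terms of (0.75518 + 0.24482)^2.
P(M) = 0.75518^2 = 0.570297
P(M+2) = 2 × 0.75518^1 × 0.24482^1 = 0.369766
P(M+4) = 0.24482^2 = 0.059937
The M peak is largest (0.570297); scaling to 100 gives 100.00 : 64.84 : 10.51.

100.00 : 64.84 : 10.51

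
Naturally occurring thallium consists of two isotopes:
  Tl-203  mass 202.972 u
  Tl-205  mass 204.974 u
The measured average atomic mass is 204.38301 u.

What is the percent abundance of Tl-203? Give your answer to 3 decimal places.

29.520%

Writing the weighted mean with unknown fraction x of Tl-203:
202.972·x + 204.974·(1 − x) = 204.38301
(202.972 − 204.974)·x = 204.38301 − 204.974
x = -0.59099 / -2.002 = 0.29520 → 29.520% Tl-203, 70.480% Tl-205.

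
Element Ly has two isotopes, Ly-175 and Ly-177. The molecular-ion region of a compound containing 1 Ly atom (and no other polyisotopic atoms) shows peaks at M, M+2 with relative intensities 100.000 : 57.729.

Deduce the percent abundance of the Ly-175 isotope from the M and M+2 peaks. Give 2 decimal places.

63.40%

Write p for the Ly-175 fraction. I(M+2)/I(M) = [C(1,1)·p^0·(1−p)] / p^1 = 1·(1−p)/p = 57.729/100.000 = 0.5773
(1−p)/p = 0.5773/1 = 0.5773  ⇒  p = 1/(1 + 0.5773) = 0.6340
Ly-175: 63.40%, Ly-177: 36.60%.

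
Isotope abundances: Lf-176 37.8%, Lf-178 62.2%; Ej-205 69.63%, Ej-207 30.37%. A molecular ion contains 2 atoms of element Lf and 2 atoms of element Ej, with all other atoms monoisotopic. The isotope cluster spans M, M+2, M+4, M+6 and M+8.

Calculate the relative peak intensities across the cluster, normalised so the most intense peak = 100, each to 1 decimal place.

17.3 : 72.2 : 100.0 : 51.8 : 8.9

Element Lf pattern (n=2): 0.142884 : 0.470232 : 0.386884
Element Ej pattern (n=2): 0.48483369 : 0.42293262 : 0.09223369
Convolve the two distributions (both contribute in 2-u steps):
  M: 0.142884×0.48483369 = 0.069275
  M+2: 0.142884×0.42293262 + 0.470232×0.48483369 = 0.288415
  M+4: 0.142884×0.09223369 + 0.470232×0.42293262 + 0.386884×0.48483369 = 0.399630
  M+6: 0.470232×0.09223369 + 0.386884×0.42293262 = 0.206997
  M+8: 0.386884×0.09223369 = 0.035684
Scale to base peak (0.399630) = 100: 17.3 : 72.2 : 100.0 : 51.8 : 8.9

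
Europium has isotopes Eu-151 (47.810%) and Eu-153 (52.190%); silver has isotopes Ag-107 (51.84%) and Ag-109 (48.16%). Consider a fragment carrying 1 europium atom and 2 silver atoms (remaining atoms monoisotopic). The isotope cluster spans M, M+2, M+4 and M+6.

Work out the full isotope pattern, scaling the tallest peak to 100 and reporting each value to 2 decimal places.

33.90 : 100.00 : 98.02 : 31.94

Europium pattern (n=1): 0.4781 : 0.5219
Silver pattern (n=2): 0.26873856 : 0.49932288 : 0.23193856
Convolve the two distributions (both contribute in 2-u steps):
  M: 0.4781×0.26873856 = 0.128484
  M+2: 0.4781×0.49932288 + 0.5219×0.26873856 = 0.378981
  M+4: 0.4781×0.23193856 + 0.5219×0.49932288 = 0.371486
  M+6: 0.5219×0.23193856 = 0.121049
Scale to base peak (0.378981) = 100: 33.90 : 100.00 : 98.02 : 31.94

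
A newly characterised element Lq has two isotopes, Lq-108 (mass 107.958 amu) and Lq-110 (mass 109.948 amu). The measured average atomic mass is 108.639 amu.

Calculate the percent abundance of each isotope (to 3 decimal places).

Let x be the fractional abundance of Lq-108; then Lq-110 has abundance 1 − x.
107.958·x + 109.948·(1 − x) = 108.639
(107.958 − 109.948)·x = 108.639 − 109.948
x = -1.309 / -1.990 = 0.65779 → 65.779% Lq-108, 34.221% Lq-110.

Lq-108: 65.779%, Lq-110: 34.221%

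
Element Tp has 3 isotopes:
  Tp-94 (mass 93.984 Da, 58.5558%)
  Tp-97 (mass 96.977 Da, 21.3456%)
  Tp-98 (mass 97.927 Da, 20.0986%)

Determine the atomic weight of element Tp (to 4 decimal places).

The abundance-weighted mean is 0.585558 × 93.984 + 0.213456 × 96.977 + 0.200986 × 97.927
= 55.03308 + 20.70032 + 19.68196 = 95.41536 Da

95.4154 Da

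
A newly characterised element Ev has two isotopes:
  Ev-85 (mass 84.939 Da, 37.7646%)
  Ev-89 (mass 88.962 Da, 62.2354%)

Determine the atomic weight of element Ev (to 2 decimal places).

87.44 Da

Average mass = Σ (abundance × isotope mass) = 0.377646 × 84.939 + 0.622354 × 88.962
= 32.0769 + 55.3659 = 87.4428 Da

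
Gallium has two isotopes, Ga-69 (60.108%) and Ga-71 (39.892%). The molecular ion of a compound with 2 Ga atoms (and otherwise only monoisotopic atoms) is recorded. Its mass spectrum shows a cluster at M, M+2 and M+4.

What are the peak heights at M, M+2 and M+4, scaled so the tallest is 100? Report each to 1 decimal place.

75.3 : 100.0 : 33.2

Each Ga atom is independently Ga-69 (p = 0.60108) or Ga-71 (q = 0.39892); the cluster is the binomial expansion (p + q)^2.
P(M) = 0.60108^2 = 0.361297
P(M+2) = 2 × 0.60108^1 × 0.39892^1 = 0.479566
P(M+4) = 0.39892^2 = 0.159137
The M+2 peak is largest (0.479566); scaling to 100 gives 75.3 : 100.0 : 33.2.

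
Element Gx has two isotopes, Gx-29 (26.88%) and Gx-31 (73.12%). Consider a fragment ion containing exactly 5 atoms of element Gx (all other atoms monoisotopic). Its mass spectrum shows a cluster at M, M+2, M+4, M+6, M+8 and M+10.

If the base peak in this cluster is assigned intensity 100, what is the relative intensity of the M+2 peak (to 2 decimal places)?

4.97

(0.2688 + 0.7312)^5 gives M 0.0014, M+2 0.0191, M+4 0.1038, M+6 0.2825, M+8 0.3842, M+10 0.2090; the largest is M+8.
P(M+8) = C(5,4) × 0.2688^1 × 0.7312^4 = 5 × 0.2688 × 0.2858543 = 0.384188 (base)
P(M+2) = C(5,1) × 0.2688^4 × 0.7312^1 = 5 × 0.00522056 × 0.7312 = 0.019086
Relative intensity = 0.019086 / 0.384188 × 100 = 4.97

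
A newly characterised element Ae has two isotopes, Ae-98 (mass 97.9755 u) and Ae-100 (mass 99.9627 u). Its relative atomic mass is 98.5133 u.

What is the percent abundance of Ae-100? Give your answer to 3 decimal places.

27.063%

With x = fraction of Ae-98 (so Ae-100 is 1 − x):
97.9755·x + 99.9627·(1 − x) = 98.5133
(97.9755 − 99.9627)·x = 98.5133 − 99.9627
x = -1.4494 / -1.9872 = 0.72937 → 72.937% Ae-98, 27.063% Ae-100.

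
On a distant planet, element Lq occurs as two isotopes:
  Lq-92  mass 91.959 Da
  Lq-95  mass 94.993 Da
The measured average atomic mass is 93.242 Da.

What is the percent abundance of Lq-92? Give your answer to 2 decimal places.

57.71%

Let x be the fractional abundance of Lq-92; then Lq-95 has abundance 1 − x.
91.959·x + 94.993·(1 − x) = 93.242
(91.959 − 94.993)·x = 93.242 − 94.993
x = -1.751 / -3.034 = 0.57713 → 57.71% Lq-92, 42.29% Lq-95.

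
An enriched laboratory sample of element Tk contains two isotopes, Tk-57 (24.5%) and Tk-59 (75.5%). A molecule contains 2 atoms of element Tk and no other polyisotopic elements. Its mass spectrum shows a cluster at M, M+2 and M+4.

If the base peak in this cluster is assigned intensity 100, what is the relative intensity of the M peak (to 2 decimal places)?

10.53

(0.245 + 0.755)^2 gives M 0.0600, M+2 0.3700, M+4 0.5700; the largest is M+4.
P(M+4) = C(2,2) × 0.245^0 × 0.755^2 = 1 × 1.0000 × 0.570025 = 0.570025 (base)
P(M) = C(2,0) × 0.245^2 × 0.755^0 = 1 × 0.060025 × 1.0000 = 0.060025
Relative intensity = 0.060025 / 0.570025 × 100 = 10.53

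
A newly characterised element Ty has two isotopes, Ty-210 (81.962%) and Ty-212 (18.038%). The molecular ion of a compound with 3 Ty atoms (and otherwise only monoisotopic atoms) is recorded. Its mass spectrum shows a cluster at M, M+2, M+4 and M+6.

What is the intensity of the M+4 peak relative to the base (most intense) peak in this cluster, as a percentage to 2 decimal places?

(0.81962 + 0.18038)^3 gives M 0.5506, M+2 0.3635, M+4 0.0800, M+6 0.0059; the largest is M.
P(M) = C(3,0) × 0.81962^3 × 0.18038^0 = 1 × 0.55060182 × 1.0000 = 0.550602 (base)
P(M+4) = C(3,2) × 0.81962^1 × 0.18038^2 = 3 × 0.81962 × 0.03253694 = 0.080004
Relative intensity = 0.080004 / 0.550602 × 100 = 14.53

14.53%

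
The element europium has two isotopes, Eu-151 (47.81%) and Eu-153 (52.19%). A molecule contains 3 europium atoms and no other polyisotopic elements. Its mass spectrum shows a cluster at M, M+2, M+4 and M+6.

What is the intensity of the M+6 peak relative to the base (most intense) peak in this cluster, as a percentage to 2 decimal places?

36.39%

(0.4781 + 0.5219)^3 gives M 0.1093, M+2 0.3579, M+4 0.3907, M+6 0.1422; the largest is M+4.
P(M+4) = C(3,2) × 0.4781^1 × 0.5219^2 = 3 × 0.4781 × 0.27237961 = 0.390674 (base)
P(M+6) = C(3,3) × 0.4781^0 × 0.5219^3 = 1 × 1.0000 × 0.14215492 = 0.142155
Relative intensity = 0.142155 / 0.390674 × 100 = 36.39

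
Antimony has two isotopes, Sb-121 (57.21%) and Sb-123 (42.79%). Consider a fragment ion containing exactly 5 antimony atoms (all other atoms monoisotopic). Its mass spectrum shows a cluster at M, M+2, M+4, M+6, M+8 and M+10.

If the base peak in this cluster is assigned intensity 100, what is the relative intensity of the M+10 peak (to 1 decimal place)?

Binomial terms of (0.5721 + 0.4279)^5: M 0.0613, M+2 0.2292, M+4 0.3428, M+6 0.2564, M+8 0.0959, M+10 0.0143 → M+4 is the base peak.
P(M+4) = C(5,2) × 0.5721^3 × 0.4279^2 = 10 × 0.18724742 × 0.18309841 = 0.342847 (base)
P(M+10) = C(5,5) × 0.5721^0 × 0.4279^5 = 1 × 1.0000 × 0.01434536 = 0.014345
Relative intensity = 0.014345 / 0.342847 × 100 = 4.2

4.2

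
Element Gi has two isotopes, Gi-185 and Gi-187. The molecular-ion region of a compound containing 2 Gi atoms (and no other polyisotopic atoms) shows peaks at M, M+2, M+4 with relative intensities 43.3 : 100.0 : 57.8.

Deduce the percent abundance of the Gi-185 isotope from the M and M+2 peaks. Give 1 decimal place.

If p is the fraction of Gi that is Gi-185, then I(M+2)/I(M) = [C(2,1)·p^1·(1−p)] / p^2 = 2·(1−p)/p = 100.0/43.3 = 2.3095
(1−p)/p = 2.3095/2 = 1.1547  ⇒  p = 1/(1 + 1.1547) = 0.4641
Gi-185: 46.4%, Gi-187: 53.6%.

46.4%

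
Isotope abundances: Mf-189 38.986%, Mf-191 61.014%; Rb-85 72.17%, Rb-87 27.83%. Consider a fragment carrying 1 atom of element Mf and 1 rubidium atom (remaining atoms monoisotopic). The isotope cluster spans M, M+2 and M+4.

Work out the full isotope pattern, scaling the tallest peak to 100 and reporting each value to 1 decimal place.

51.3 : 100.0 : 30.9

Element Mf pattern (n=1): 0.38986 : 0.61014
Rubidium pattern (n=1): 0.7217 : 0.2783
Convolve the two distributions (both contribute in 2-u steps):
  M: 0.38986×0.7217 = 0.281362
  M+2: 0.38986×0.2783 + 0.61014×0.7217 = 0.548836
  M+4: 0.61014×0.2783 = 0.169802
Scale to base peak (0.548836) = 100: 51.3 : 100.0 : 30.9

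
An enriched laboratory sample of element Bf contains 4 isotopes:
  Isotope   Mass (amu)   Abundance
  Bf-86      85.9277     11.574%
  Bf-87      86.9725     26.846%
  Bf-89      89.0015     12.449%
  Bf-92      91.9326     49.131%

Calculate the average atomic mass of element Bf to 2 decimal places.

Average mass = Σ (abundance × isotope mass) = 0.11574 × 85.9277 + 0.26846 × 86.9725 + 0.12449 × 89.0015 + 0.49131 × 91.9326
= 9.94527 + 23.34864 + 11.07980 + 45.16741 = 89.54112 amu

89.54 amu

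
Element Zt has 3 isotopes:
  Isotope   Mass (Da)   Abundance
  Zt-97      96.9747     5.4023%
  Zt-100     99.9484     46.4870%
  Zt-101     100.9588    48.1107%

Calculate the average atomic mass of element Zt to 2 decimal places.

100.27 Da

The abundance-weighted mean is 0.054023 × 96.9747 + 0.464870 × 99.9484 + 0.481107 × 100.9588
= 5.23886 + 46.46301 + 48.57199 = 100.27386 Da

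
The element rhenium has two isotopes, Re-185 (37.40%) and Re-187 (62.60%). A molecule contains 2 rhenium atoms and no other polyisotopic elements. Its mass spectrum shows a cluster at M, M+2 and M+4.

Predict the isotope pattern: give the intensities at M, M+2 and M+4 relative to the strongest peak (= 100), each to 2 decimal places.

29.87 : 100.00 : 83.69

Expanding (0.3740 + 0.6260)^2:
P(M) = 0.3740^2 = 0.139876
P(M+2) = 2 × 0.3740^1 × 0.6260^1 = 0.468248
P(M+4) = 0.6260^2 = 0.391876
The M+2 peak is largest (0.468248); scaling to 100 gives 29.87 : 100.00 : 83.69.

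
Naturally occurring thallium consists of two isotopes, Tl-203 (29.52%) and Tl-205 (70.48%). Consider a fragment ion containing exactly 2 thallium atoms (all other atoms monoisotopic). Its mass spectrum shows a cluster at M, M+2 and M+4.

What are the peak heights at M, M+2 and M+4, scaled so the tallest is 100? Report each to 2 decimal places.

17.54 : 83.77 : 100.00

Expanding (0.2952 + 0.7048)^2:
P(M) = 0.2952^2 = 0.087143
P(M+2) = 2 × 0.2952^1 × 0.7048^1 = 0.416114
P(M+4) = 0.7048^2 = 0.496743
The M+4 peak is largest (0.496743); scaling to 100 gives 17.54 : 83.77 : 100.00.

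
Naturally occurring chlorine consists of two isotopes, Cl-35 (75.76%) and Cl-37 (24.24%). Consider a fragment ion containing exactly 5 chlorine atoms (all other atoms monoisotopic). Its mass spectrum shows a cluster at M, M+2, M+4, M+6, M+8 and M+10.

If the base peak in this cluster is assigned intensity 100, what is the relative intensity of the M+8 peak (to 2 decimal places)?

Binomial terms of (0.7576 + 0.2424)^5: M 0.2496, M+2 0.3993, M+4 0.2555, M+6 0.0817, M+8 0.0131, M+10 0.0008 → M+2 is the base peak.
P(M+2) = C(5,1) × 0.7576^4 × 0.2424^1 = 5 × 0.32942751 × 0.2424 = 0.399266 (base)
P(M+8) = C(5,4) × 0.7576^1 × 0.2424^4 = 5 × 0.7576 × 0.00345247 = 0.013078
Relative intensity = 0.013078 / 0.399266 × 100 = 3.28

3.28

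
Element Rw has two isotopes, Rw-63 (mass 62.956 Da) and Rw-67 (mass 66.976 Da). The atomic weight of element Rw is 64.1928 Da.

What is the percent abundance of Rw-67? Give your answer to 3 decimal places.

30.766%

Writing the weighted mean with unknown fraction x of Rw-63:
62.956·x + 66.976·(1 − x) = 64.1928
(62.956 − 66.976)·x = 64.1928 − 66.976
x = -2.7832 / -4.020 = 0.69234 → 69.234% Rw-63, 30.766% Rw-67.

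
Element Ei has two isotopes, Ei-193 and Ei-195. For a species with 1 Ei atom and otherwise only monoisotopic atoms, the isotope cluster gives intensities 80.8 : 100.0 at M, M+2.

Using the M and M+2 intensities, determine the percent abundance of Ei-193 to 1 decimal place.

Let p = fractional abundance of Ei-193. I(M+2)/I(M) = [C(1,1)·p^0·(1−p)] / p^1 = 1·(1−p)/p = 100.0/80.8 = 1.2376
(1−p)/p = 1.2376/1 = 1.2376  ⇒  p = 1/(1 + 1.2376) = 0.4469
Ei-193: 44.7%, Ei-195: 55.3%.

44.7%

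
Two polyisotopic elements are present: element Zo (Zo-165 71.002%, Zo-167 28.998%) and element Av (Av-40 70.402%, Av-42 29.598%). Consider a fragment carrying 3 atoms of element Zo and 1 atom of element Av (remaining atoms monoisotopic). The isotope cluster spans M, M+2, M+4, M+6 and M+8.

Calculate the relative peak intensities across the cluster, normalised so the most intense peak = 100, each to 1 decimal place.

Element Zo pattern (n=3): 0.35794125 : 0.43856146 : 0.17911334 : 0.02438395
Element Av pattern (n=1): 0.70402 : 0.29598
Convolve the two distributions (both contribute in 2-u steps):
  M: 0.35794125×0.70402 = 0.251998
  M+2: 0.35794125×0.29598 + 0.43856146×0.70402 = 0.414699
  M+4: 0.43856146×0.29598 + 0.17911334×0.70402 = 0.255905
  M+6: 0.17911334×0.29598 + 0.02438395×0.70402 = 0.070181
  M+8: 0.02438395×0.29598 = 0.007217
Scale to base peak (0.414699) = 100: 60.8 : 100.0 : 61.7 : 16.9 : 1.7

60.8 : 100.0 : 61.7 : 16.9 : 1.7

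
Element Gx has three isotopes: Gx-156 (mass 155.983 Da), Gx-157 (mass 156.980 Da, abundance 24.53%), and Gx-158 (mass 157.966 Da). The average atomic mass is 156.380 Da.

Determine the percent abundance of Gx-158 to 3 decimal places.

7.687%

The remaining 75.47% is split between Gx-156 (fraction x) and Gx-158 (fraction 0.7547 − x).
Substituting: 155.983x + 157.966(0.7547 − x) = 117.872806
(155.983 − 157.966)x = -1.3441342  ⇒  x = 0.67783, y = 0.07687
Gx-156: 67.783%, Gx-158: 7.687%.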